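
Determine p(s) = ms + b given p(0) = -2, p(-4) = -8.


p(s) = ms + b. Using p(0)=-2, p(-4)=-8:
m = (-2 + 8)/(0 + 4) = 6/4 = 3/2
b = -2 - m*(0) = -2 = -2
p(s) = (3/2)s - 2


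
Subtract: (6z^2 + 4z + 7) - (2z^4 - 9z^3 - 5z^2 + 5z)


Distribute the minus sign:
  (6z^2 + 4z + 7)
- (2z^4 - 9z^3 - 5z^2 + 5z)
Negate second polynomial: -2z^4 + 9z^3 + 5z^2 - 5z
Add: -2z^4 + 9z^3 + 11z^2 - z + 7


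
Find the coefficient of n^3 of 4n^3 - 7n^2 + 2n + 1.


Read off the coefficient of n^3: 4


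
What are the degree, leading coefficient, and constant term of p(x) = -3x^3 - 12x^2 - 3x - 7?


Highest power of x is 3, with coefficient -3. Constant term is -7.
Degree = 3, leading coefficient = -3, constant term = -7


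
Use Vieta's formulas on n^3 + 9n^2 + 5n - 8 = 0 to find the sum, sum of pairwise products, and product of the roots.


Monic cubic n^3+bn^2+cn+d=0: sum=-b, pairwise sum=c, product=-d.
b=9, c=5, d=-8
r1+r2+r3 = -9
r1r2+r1r3+r2r3 = 5
r1r2r3 = 8


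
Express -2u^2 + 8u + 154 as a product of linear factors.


Roots satisfy r1 + r2 = -b/a = 4 and r1*r2 = c/a = -77.
So r1 = -7, r2 = 11.
-2u^2 + 8u + 154 = -2(u - r1)(u - r2) = -2(u + 7)(u - 11)


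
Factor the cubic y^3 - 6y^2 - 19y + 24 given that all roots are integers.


Try integer roots (divisors of 24). y=1: p(1)=0.
Divide out (y - 1): quotient is y^2 - 5y - 24.
Factor the quadratic: (y - 8)(y + 3)
Result: (y - 1)(y - 8)(y + 3)


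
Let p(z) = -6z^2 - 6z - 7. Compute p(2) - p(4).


p(2) = -43
p(4) = -127
p(2) - p(4) = -43 + 127 = 84


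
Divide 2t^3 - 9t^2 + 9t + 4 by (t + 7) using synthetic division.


Synthetic division with c = -7. Coefficients: 2, -9, 9, 4
Bring down 2.
  2 * -7 = -14; -14 - 9 = -23
  -23 * -7 = 161; 161 + 9 = 170
  170 * -7 = -1190; -1190 + 4 = -1186
Quotient: 2t^2 - 23t + 170, Remainder: -1186


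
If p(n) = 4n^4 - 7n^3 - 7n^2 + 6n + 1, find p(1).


Using direct substitution:
  4 * (1)^4 = 4
  -7 * (1)^3 = -7
  -7 * (1)^2 = -7
  6 * (1)^1 = 6
  constant: 1
Sum = 4 - 7 - 7 + 6 + 1 = -3


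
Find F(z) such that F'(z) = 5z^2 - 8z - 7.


Reverse power rule on each term:
  ∫ 5z^2 dz = (5/3)z^3
  ∫ -8z dz = -4z^2
  ∫ -7 dz = -7z
F(z) = (5/3)z^3 - 4z^2 - 7z + C


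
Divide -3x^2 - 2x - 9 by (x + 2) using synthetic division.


Synthetic division with c = -2. Coefficients: -3, -2, -9
Bring down -3.
  -3 * -2 = 6; 6 - 2 = 4
  4 * -2 = -8; -8 - 9 = -17
Quotient: -3x + 4, Remainder: -17


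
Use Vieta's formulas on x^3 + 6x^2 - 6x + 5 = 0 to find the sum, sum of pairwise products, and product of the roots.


Monic cubic x^3+bx^2+cx+d=0: sum=-b, pairwise sum=c, product=-d.
b=6, c=-6, d=5
r1+r2+r3 = -6
r1r2+r1r3+r2r3 = -6
r1r2r3 = -5


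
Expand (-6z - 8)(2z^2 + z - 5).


Distribute each term of the first polynomial:
  (-6z)(2z^2 + z - 5) = -12z^3 - 6z^2 + 30z
  (-8)(2z^2 + z - 5) = -16z^2 - 8z + 40
Sum: -12z^3 - 22z^2 + 22z + 40


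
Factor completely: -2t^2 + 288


Roots satisfy r1 + r2 = -b/a = 0 and r1*r2 = c/a = -144.
So r1 = -12, r2 = 12.
-2t^2 + 288 = -2(t - r1)(t - r2) = -2(t + 12)(t - 12)


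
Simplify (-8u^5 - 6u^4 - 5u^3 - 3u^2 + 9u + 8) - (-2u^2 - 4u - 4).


Distribute the minus sign:
  (-8u^5 - 6u^4 - 5u^3 - 3u^2 + 9u + 8)
- (-2u^2 - 4u - 4)
Negate second polynomial: 2u^2 + 4u + 4
Add: -8u^5 - 6u^4 - 5u^3 - u^2 + 13u + 12


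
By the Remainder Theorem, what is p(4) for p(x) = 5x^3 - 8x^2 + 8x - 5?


By the Remainder Theorem, the remainder equals p(4):
  5*(4)^3 = 320
  -8*(4)^2 = -128
  8*(4)^1 = 32
  constant: -5
Sum: 320 - 128 + 32 - 5 = 219


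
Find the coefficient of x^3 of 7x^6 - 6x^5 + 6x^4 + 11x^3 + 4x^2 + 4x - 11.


Read off the coefficient of x^3: 11


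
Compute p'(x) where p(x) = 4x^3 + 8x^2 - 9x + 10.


Apply the power rule term by term:
  d/dx(4x^3) = 12x^2
  d/dx(8x^2) = 16x
  d/dx(-9x) = -9
  d/dx(10) = 0
p'(x) = 12x^2 + 16x - 9


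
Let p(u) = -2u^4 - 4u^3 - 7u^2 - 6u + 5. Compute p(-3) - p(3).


p(-3) = -94
p(3) = -346
p(-3) - p(3) = -94 + 346 = 252


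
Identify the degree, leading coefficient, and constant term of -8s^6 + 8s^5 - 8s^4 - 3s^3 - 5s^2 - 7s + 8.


Highest power of s is 6, with coefficient -8. Constant term is 8.
Degree = 6, leading coefficient = -8, constant term = 8


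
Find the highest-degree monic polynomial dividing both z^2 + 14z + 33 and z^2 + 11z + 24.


Factor each:
  z^2 + 14z + 33 = (z + 3)(z + 11)
  z^2 + 11z + 24 = (z + 3)(z + 8)
Common monic factor: z + 3


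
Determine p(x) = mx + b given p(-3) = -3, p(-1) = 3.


p(x) = mx + b. Using p(-3)=-3, p(-1)=3:
m = (-3 - 3)/(-3 + 1) = -6/-2 = 3
b = -3 - m*(-3) = -3 + 9 = 6
p(x) = 3x + 6


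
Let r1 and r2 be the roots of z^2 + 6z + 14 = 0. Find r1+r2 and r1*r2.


For az^2+bz+c=0: sum = -b/a, product = c/a.
a=1, b=6, c=14
Sum = -(6)/1 = -6
Product = (14)/1 = 14


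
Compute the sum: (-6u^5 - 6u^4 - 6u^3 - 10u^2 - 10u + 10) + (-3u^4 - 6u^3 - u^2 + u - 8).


Align terms by degree and add:
  -6u^5 - 6u^4 - 6u^3 - 10u^2 - 10u + 10
  -3u^4 - 6u^3 - u^2 + u - 8
= -6u^5 - 9u^4 - 12u^3 - 11u^2 - 9u + 2


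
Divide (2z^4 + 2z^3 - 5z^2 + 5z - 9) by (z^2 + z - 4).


(2z^4 + 2z^3 - 5z^2 + 5z - 9) / (z^2 + z - 4)
Step 1: 2z^2 * (z^2 + z - 4) = 2z^4 + 2z^3 - 8z^2; subtract.
Step 2: 0 * (z^2 + z - 4) = 0; subtract.
Step 3: 3 * (z^2 + z - 4) = 3z^2 + 3z - 12; subtract.
Quotient: 2z^2 + 3, Remainder: 2z + 3


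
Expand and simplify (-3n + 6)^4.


Expand (-3n + 6)^4 by repeated multiplication:
  (-3n + 6)^2 = 9n^2 - 36n + 36
  (-3n + 6)^3 = -27n^3 + 162n^2 - 324n + 216
= 81n^4 - 648n^3 + 1944n^2 - 2592n + 1296


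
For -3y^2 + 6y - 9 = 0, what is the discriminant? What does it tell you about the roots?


D = b^2 - 4ac = (6)^2 - 4(-3)(-9) = 36 - 108 = -72
Since D < 0: two complex conjugate roots (no real roots)


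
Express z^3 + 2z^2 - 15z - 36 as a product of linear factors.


Try integer roots (divisors of -36). z=4: p(4)=0.
Divide out (z - 4): quotient is z^2 + 6z + 9.
Factor the quadratic: (z + 3)(z + 3)
Result: (z - 4)(z + 3)(z + 3)


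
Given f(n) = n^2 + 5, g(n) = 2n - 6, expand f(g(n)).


Substitute g(n) into f:
f(g(n)) = 1*(2n - 6)^2 + 5
(2n - 6)^2 = 4n^2 - 24n + 36
Expand and combine: 4n^2 - 24n + 41


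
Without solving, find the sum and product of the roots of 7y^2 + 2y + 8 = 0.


For ay^2+by+c=0: sum = -b/a, product = c/a.
a=7, b=2, c=8
Sum = -(2)/7 = -2/7
Product = (8)/7 = 8/7


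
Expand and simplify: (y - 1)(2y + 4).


Distribute each term of the first polynomial:
  (y)(2y + 4) = 2y^2 + 4y
  (-1)(2y + 4) = -2y - 4
Sum: 2y^2 + 2y - 4


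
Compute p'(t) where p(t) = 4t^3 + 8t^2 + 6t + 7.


Apply the power rule term by term:
  d/dt(4t^3) = 12t^2
  d/dt(8t^2) = 16t
  d/dt(6t) = 6
  d/dt(7) = 0
p'(t) = 12t^2 + 16t + 6


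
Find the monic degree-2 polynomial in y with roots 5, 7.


p(y) = (y - 5)(y - 7)
Expand: y^2 - 12y + 35


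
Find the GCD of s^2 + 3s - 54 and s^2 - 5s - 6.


Factor each:
  s^2 + 3s - 54 = (s - 6)(s + 9)
  s^2 - 5s - 6 = (s - 6)(s + 1)
Common monic factor: s - 6


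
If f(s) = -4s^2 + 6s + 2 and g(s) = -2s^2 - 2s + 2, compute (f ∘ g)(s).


Substitute g(s) into f:
f(g(s)) = -4*(-2s^2 - 2s + 2)^2 + 6*(-2s^2 - 2s + 2) + 2
(-2s^2 - 2s + 2)^2 = 4s^4 + 8s^3 - 4s^2 - 8s + 4
Expand and combine: -16s^4 - 32s^3 + 4s^2 + 20s - 2


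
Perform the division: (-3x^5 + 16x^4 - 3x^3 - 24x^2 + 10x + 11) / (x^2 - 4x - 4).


(-3x^5 + 16x^4 - 3x^3 - 24x^2 + 10x + 11) / (x^2 - 4x - 4)
Step 1: -3x^3 * (x^2 - 4x - 4) = -3x^5 + 12x^4 + 12x^3; subtract.
Step 2: 4x^2 * (x^2 - 4x - 4) = 4x^4 - 16x^3 - 16x^2; subtract.
Step 3: x * (x^2 - 4x - 4) = x^3 - 4x^2 - 4x; subtract.
Step 4: -4 * (x^2 - 4x - 4) = -4x^2 + 16x + 16; subtract.
Quotient: -3x^3 + 4x^2 + x - 4, Remainder: -2x - 5


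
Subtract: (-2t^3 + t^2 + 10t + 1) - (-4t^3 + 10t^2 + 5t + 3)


Distribute the minus sign:
  (-2t^3 + t^2 + 10t + 1)
- (-4t^3 + 10t^2 + 5t + 3)
Negate second polynomial: 4t^3 - 10t^2 - 5t - 3
Add: 2t^3 - 9t^2 + 5t - 2


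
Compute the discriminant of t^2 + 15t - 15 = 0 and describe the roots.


D = b^2 - 4ac = (15)^2 - 4(1)(-15) = 225 + 60 = 285
Since D > 0: two distinct irrational roots


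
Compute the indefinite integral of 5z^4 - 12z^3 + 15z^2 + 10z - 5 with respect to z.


Reverse power rule on each term:
  ∫ 5z^4 dz = z^5
  ∫ -12z^3 dz = -3z^4
  ∫ 15z^2 dz = 5z^3
  ∫ 10z dz = 5z^2
  ∫ -5 dz = -5z
F(z) = z^5 - 3z^4 + 5z^3 + 5z^2 - 5z + C


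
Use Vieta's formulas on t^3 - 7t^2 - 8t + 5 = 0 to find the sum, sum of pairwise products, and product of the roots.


Monic cubic t^3+bt^2+ct+d=0: sum=-b, pairwise sum=c, product=-d.
b=-7, c=-8, d=5
r1+r2+r3 = 7
r1r2+r1r3+r2r3 = -8
r1r2r3 = -5


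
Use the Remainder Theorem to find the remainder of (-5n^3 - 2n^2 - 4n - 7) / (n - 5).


By the Remainder Theorem, the remainder equals p(5):
  -5*(5)^3 = -625
  -2*(5)^2 = -50
  -4*(5)^1 = -20
  constant: -7
Sum: -625 - 50 - 20 - 7 = -702


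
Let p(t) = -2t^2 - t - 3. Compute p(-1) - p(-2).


p(-1) = -4
p(-2) = -9
p(-1) - p(-2) = -4 + 9 = 5


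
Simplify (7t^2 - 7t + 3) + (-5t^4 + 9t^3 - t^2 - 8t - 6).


Align terms by degree and add:
  7t^2 - 7t + 3
  -5t^4 + 9t^3 - t^2 - 8t - 6
= -5t^4 + 9t^3 + 6t^2 - 15t - 3


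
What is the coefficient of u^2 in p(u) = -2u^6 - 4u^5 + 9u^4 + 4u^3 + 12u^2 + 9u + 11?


Read off the coefficient of u^2: 12


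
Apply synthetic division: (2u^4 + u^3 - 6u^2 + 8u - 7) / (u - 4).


Synthetic division with c = 4. Coefficients: 2, 1, -6, 8, -7
Bring down 2.
  2 * 4 = 8; 8 + 1 = 9
  9 * 4 = 36; 36 - 6 = 30
  30 * 4 = 120; 120 + 8 = 128
  128 * 4 = 512; 512 - 7 = 505
Quotient: 2u^3 + 9u^2 + 30u + 128, Remainder: 505


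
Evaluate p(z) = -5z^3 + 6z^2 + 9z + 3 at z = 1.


Using direct substitution:
  -5 * (1)^3 = -5
  6 * (1)^2 = 6
  9 * (1)^1 = 9
  constant: 3
Sum = -5 + 6 + 9 + 3 = 13


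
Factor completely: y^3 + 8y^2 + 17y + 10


Try integer roots (divisors of 10). y=-5: p(-5)=0.
Divide out (y + 5): quotient is y^2 + 3y + 2.
Factor the quadratic: (y + 1)(y + 2)
Result: (y + 5)(y + 1)(y + 2)


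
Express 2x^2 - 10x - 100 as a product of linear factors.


Roots satisfy r1 + r2 = -b/a = 5 and r1*r2 = c/a = -50.
So r1 = 10, r2 = -5.
2x^2 - 10x - 100 = 2(x - r1)(x - r2) = 2(x - 10)(x + 5)


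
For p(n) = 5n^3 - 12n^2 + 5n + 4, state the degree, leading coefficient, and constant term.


Highest power of n is 3, with coefficient 5. Constant term is 4.
Degree = 3, leading coefficient = 5, constant term = 4


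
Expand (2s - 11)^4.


Expand (2s - 11)^4 by repeated multiplication:
  (2s - 11)^2 = 4s^2 - 44s + 121
  (2s - 11)^3 = 8s^3 - 132s^2 + 726s - 1331
= 16s^4 - 352s^3 + 2904s^2 - 10648s + 14641


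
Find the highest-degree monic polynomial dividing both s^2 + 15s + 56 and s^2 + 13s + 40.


Factor each:
  s^2 + 15s + 56 = (s + 8)(s + 7)
  s^2 + 13s + 40 = (s + 8)(s + 5)
Common monic factor: s + 8


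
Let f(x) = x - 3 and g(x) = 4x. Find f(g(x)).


Substitute g(x) into f:
f(g(x)) = 1*(4x) + (-3)
Expand and combine: 4x - 3


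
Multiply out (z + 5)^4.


Expand (z + 5)^4 by repeated multiplication:
  (z + 5)^2 = z^2 + 10z + 25
  (z + 5)^3 = z^3 + 15z^2 + 75z + 125
= z^4 + 20z^3 + 150z^2 + 500z + 625


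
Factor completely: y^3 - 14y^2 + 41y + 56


Try integer roots (divisors of 56). y=-1: p(-1)=0.
Divide out (y + 1): quotient is y^2 - 15y + 56.
Factor the quadratic: (y - 7)(y - 8)
Result: (y + 1)(y - 7)(y - 8)


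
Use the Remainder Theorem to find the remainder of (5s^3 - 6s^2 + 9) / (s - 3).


By the Remainder Theorem, the remainder equals p(3):
  5*(3)^3 = 135
  -6*(3)^2 = -54
  0*(3)^1 = 0
  constant: 9
Sum: 135 - 54 + 0 + 9 = 90


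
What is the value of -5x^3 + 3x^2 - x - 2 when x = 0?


Using direct substitution:
  -5 * (0)^3 = 0
  3 * (0)^2 = 0
  -1 * (0)^1 = 0
  constant: -2
Sum = 0 + 0 + 0 - 2 = -2


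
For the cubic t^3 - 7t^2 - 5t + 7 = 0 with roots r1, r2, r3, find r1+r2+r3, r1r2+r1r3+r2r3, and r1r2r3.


Monic cubic t^3+bt^2+ct+d=0: sum=-b, pairwise sum=c, product=-d.
b=-7, c=-5, d=7
r1+r2+r3 = 7
r1r2+r1r3+r2r3 = -5
r1r2r3 = -7


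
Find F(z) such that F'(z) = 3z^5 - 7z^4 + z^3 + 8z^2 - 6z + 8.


Reverse power rule on each term:
  ∫ 3z^5 dz = (1/2)z^6
  ∫ -7z^4 dz = -(7/5)z^5
  ∫ z^3 dz = (1/4)z^4
  ∫ 8z^2 dz = (8/3)z^3
  ∫ -6z dz = -3z^2
  ∫ 8 dz = 8z
F(z) = (1/2)z^6 - (7/5)z^5 + (1/4)z^4 + (8/3)z^3 - 3z^2 + 8z + C


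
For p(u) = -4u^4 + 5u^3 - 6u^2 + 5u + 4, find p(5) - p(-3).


p(5) = -1996
p(-3) = -524
p(5) - p(-3) = -1996 + 524 = -1472


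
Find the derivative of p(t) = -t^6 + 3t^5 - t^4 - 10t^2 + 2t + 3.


Apply the power rule term by term:
  d/dt(-t^6) = -6t^5
  d/dt(3t^5) = 15t^4
  d/dt(-t^4) = -4t^3
  d/dt(-10t^2) = -20t
  d/dt(2t) = 2
  d/dt(3) = 0
p'(t) = -6t^5 + 15t^4 - 4t^3 - 20t + 2


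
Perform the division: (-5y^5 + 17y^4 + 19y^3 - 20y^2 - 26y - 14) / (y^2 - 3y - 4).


(-5y^5 + 17y^4 + 19y^3 - 20y^2 - 26y - 14) / (y^2 - 3y - 4)
Step 1: -5y^3 * (y^2 - 3y - 4) = -5y^5 + 15y^4 + 20y^3; subtract.
Step 2: 2y^2 * (y^2 - 3y - 4) = 2y^4 - 6y^3 - 8y^2; subtract.
Step 3: 5y * (y^2 - 3y - 4) = 5y^3 - 15y^2 - 20y; subtract.
Step 4: 3 * (y^2 - 3y - 4) = 3y^2 - 9y - 12; subtract.
Quotient: -5y^3 + 2y^2 + 5y + 3, Remainder: 3y - 2


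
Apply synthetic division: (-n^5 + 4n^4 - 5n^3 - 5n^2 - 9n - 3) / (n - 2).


Synthetic division with c = 2. Coefficients: -1, 4, -5, -5, -9, -3
Bring down -1.
  -1 * 2 = -2; -2 + 4 = 2
  2 * 2 = 4; 4 - 5 = -1
  -1 * 2 = -2; -2 - 5 = -7
  -7 * 2 = -14; -14 - 9 = -23
  -23 * 2 = -46; -46 - 3 = -49
Quotient: -n^4 + 2n^3 - n^2 - 7n - 23, Remainder: -49


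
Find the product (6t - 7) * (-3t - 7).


Distribute each term of the first polynomial:
  (6t)(-3t - 7) = -18t^2 - 42t
  (-7)(-3t - 7) = 21t + 49
Sum: -18t^2 - 21t + 49


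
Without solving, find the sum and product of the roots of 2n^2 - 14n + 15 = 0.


For an^2+bn+c=0: sum = -b/a, product = c/a.
a=2, b=-14, c=15
Sum = -(-14)/2 = 7
Product = (15)/2 = 15/2


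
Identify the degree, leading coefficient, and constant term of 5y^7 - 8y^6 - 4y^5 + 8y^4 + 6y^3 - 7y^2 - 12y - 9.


Highest power of y is 7, with coefficient 5. Constant term is -9.
Degree = 7, leading coefficient = 5, constant term = -9


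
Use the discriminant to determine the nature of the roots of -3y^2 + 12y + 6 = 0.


D = b^2 - 4ac = (12)^2 - 4(-3)(6) = 144 + 72 = 216
Since D > 0: two distinct irrational roots


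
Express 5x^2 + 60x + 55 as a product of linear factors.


Roots satisfy r1 + r2 = -b/a = -12 and r1*r2 = c/a = 11.
So r1 = -11, r2 = -1.
5x^2 + 60x + 55 = 5(x - r1)(x - r2) = 5(x + 11)(x + 1)


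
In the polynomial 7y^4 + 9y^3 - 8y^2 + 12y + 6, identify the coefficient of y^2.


Read off the coefficient of y^2: -8


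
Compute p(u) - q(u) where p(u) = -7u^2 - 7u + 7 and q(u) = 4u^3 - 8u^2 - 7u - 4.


Distribute the minus sign:
  (-7u^2 - 7u + 7)
- (4u^3 - 8u^2 - 7u - 4)
Negate second polynomial: -4u^3 + 8u^2 + 7u + 4
Add: -4u^3 + u^2 + 11


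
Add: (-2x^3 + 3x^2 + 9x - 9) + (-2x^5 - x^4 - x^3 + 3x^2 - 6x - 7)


Align terms by degree and add:
  -2x^3 + 3x^2 + 9x - 9
  -2x^5 - x^4 - x^3 + 3x^2 - 6x - 7
= -2x^5 - x^4 - 3x^3 + 6x^2 + 3x - 16


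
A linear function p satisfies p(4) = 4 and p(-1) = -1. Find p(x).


p(x) = mx + b. Using p(4)=4, p(-1)=-1:
m = (4 + 1)/(4 + 1) = 5/5 = 1
b = 4 - m*(4) = 4 - 4 = 0
p(x) = x


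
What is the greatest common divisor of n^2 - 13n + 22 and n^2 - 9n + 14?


Factor each:
  n^2 - 13n + 22 = (n - 2)(n - 11)
  n^2 - 9n + 14 = (n - 2)(n - 7)
Common monic factor: n - 2


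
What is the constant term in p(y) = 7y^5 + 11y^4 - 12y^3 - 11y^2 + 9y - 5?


Read off the constant term: -5


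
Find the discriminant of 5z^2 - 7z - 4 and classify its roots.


D = b^2 - 4ac = (-7)^2 - 4(5)(-4) = 49 + 80 = 129
Since D > 0: two distinct irrational roots


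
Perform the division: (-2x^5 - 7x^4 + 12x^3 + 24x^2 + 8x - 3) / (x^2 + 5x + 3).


(-2x^5 - 7x^4 + 12x^3 + 24x^2 + 8x - 3) / (x^2 + 5x + 3)
Step 1: -2x^3 * (x^2 + 5x + 3) = -2x^5 - 10x^4 - 6x^3; subtract.
Step 2: 3x^2 * (x^2 + 5x + 3) = 3x^4 + 15x^3 + 9x^2; subtract.
Step 3: 3x * (x^2 + 5x + 3) = 3x^3 + 15x^2 + 9x; subtract.
Step 4: 0 * (x^2 + 5x + 3) = 0; subtract.
Quotient: -2x^3 + 3x^2 + 3x, Remainder: -x - 3


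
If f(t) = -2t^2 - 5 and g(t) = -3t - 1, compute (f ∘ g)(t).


Substitute g(t) into f:
f(g(t)) = -2*(-3t - 1)^2 + (-5)
(-3t - 1)^2 = 9t^2 + 6t + 1
Expand and combine: -18t^2 - 12t - 7


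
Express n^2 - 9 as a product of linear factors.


Roots satisfy r1 + r2 = -b/a = 0 and r1*r2 = c/a = -9.
So r1 = -3, r2 = 3.
n^2 - 9 = (n - r1)(n - r2) = (n + 3)(n - 3)


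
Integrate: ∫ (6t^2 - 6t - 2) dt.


Reverse power rule on each term:
  ∫ 6t^2 dt = 2t^3
  ∫ -6t dt = -3t^2
  ∫ -2 dt = -2t
F(t) = 2t^3 - 3t^2 - 2t + C


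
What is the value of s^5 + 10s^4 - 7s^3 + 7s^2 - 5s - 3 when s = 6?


Using direct substitution:
  1 * (6)^5 = 7776
  10 * (6)^4 = 12960
  -7 * (6)^3 = -1512
  7 * (6)^2 = 252
  -5 * (6)^1 = -30
  constant: -3
Sum = 7776 + 12960 - 1512 + 252 - 30 - 3 = 19443


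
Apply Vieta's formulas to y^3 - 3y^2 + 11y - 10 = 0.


Monic cubic y^3+by^2+cy+d=0: sum=-b, pairwise sum=c, product=-d.
b=-3, c=11, d=-10
r1+r2+r3 = 3
r1r2+r1r3+r2r3 = 11
r1r2r3 = 10


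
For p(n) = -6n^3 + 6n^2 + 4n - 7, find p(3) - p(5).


p(3) = -103
p(5) = -587
p(3) - p(5) = -103 + 587 = 484


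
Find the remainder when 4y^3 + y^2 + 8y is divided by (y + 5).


By the Remainder Theorem, the remainder equals p(-5):
  4*(-5)^3 = -500
  1*(-5)^2 = 25
  8*(-5)^1 = -40
  constant: 0
Sum: -500 + 25 - 40 + 0 = -515


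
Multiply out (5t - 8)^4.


Expand (5t - 8)^4 by repeated multiplication:
  (5t - 8)^2 = 25t^2 - 80t + 64
  (5t - 8)^3 = 125t^3 - 600t^2 + 960t - 512
= 625t^4 - 4000t^3 + 9600t^2 - 10240t + 4096


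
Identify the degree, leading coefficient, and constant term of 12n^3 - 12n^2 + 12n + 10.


Highest power of n is 3, with coefficient 12. Constant term is 10.
Degree = 3, leading coefficient = 12, constant term = 10


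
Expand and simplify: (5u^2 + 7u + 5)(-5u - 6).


Distribute each term of the first polynomial:
  (5u^2)(-5u - 6) = -25u^3 - 30u^2
  (7u)(-5u - 6) = -35u^2 - 42u
  (5)(-5u - 6) = -25u - 30
Sum: -25u^3 - 65u^2 - 67u - 30


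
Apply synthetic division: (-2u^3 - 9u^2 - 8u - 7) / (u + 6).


Synthetic division with c = -6. Coefficients: -2, -9, -8, -7
Bring down -2.
  -2 * -6 = 12; 12 - 9 = 3
  3 * -6 = -18; -18 - 8 = -26
  -26 * -6 = 156; 156 - 7 = 149
Quotient: -2u^2 + 3u - 26, Remainder: 149


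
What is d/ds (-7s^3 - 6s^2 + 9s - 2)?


Apply the power rule term by term:
  d/ds(-7s^3) = -21s^2
  d/ds(-6s^2) = -12s
  d/ds(9s) = 9
  d/ds(-2) = 0
p'(s) = -21s^2 - 12s + 9


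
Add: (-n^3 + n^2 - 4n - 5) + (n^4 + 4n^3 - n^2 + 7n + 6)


Align terms by degree and add:
  -n^3 + n^2 - 4n - 5
+ n^4 + 4n^3 - n^2 + 7n + 6
= n^4 + 3n^3 + 3n + 1


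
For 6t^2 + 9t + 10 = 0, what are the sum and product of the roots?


For at^2+bt+c=0: sum = -b/a, product = c/a.
a=6, b=9, c=10
Sum = -(9)/6 = -3/2
Product = (10)/6 = 5/3


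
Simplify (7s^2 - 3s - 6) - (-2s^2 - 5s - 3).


Distribute the minus sign:
  (7s^2 - 3s - 6)
- (-2s^2 - 5s - 3)
Negate second polynomial: 2s^2 + 5s + 3
Add: 9s^2 + 2s - 3


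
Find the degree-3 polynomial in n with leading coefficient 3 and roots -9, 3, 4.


p(n) = 3(n + 9)(n - 3)(n - 4)
Expand: 3n^3 + 6n^2 - 153n + 324


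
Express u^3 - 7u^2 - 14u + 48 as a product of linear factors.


Try integer roots (divisors of 48). u=2: p(2)=0.
Divide out (u - 2): quotient is u^2 - 5u - 24.
Factor the quadratic: (u - 8)(u + 3)
Result: (u - 2)(u - 8)(u + 3)


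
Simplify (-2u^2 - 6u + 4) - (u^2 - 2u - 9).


Distribute the minus sign:
  (-2u^2 - 6u + 4)
- (u^2 - 2u - 9)
Negate second polynomial: -u^2 + 2u + 9
Add: -3u^2 - 4u + 13


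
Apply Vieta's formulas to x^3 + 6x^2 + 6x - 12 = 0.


Monic cubic x^3+bx^2+cx+d=0: sum=-b, pairwise sum=c, product=-d.
b=6, c=6, d=-12
r1+r2+r3 = -6
r1r2+r1r3+r2r3 = 6
r1r2r3 = 12


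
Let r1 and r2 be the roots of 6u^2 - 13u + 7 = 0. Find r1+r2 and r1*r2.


For au^2+bu+c=0: sum = -b/a, product = c/a.
a=6, b=-13, c=7
Sum = -(-13)/6 = 13/6
Product = (7)/6 = 7/6


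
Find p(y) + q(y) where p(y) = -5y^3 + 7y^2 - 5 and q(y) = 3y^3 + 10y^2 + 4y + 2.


Align terms by degree and add:
  -5y^3 + 7y^2 - 5
+ 3y^3 + 10y^2 + 4y + 2
= -2y^3 + 17y^2 + 4y - 3


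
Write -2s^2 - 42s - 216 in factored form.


Roots satisfy r1 + r2 = -b/a = -21 and r1*r2 = c/a = 108.
So r1 = -12, r2 = -9.
-2s^2 - 42s - 216 = -2(s - r1)(s - r2) = -2(s + 12)(s + 9)


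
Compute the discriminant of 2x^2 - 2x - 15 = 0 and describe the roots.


D = b^2 - 4ac = (-2)^2 - 4(2)(-15) = 4 + 120 = 124
Since D > 0: two distinct irrational roots


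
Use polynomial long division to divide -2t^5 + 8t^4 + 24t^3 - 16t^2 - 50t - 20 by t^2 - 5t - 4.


(-2t^5 + 8t^4 + 24t^3 - 16t^2 - 50t - 20) / (t^2 - 5t - 4)
Step 1: -2t^3 * (t^2 - 5t - 4) = -2t^5 + 10t^4 + 8t^3; subtract.
Step 2: -2t^2 * (t^2 - 5t - 4) = -2t^4 + 10t^3 + 8t^2; subtract.
Step 3: 6t * (t^2 - 5t - 4) = 6t^3 - 30t^2 - 24t; subtract.
Step 4: 6 * (t^2 - 5t - 4) = 6t^2 - 30t - 24; subtract.
Quotient: -2t^3 - 2t^2 + 6t + 6, Remainder: 4t + 4


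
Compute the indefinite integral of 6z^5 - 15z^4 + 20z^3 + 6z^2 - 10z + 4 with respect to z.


Reverse power rule on each term:
  ∫ 6z^5 dz = z^6
  ∫ -15z^4 dz = -3z^5
  ∫ 20z^3 dz = 5z^4
  ∫ 6z^2 dz = 2z^3
  ∫ -10z dz = -5z^2
  ∫ 4 dz = 4z
F(z) = z^6 - 3z^5 + 5z^4 + 2z^3 - 5z^2 + 4z + C


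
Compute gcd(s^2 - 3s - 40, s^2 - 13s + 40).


Factor each:
  s^2 - 3s - 40 = (s - 8)(s + 5)
  s^2 - 13s + 40 = (s - 8)(s - 5)
Common monic factor: s - 8


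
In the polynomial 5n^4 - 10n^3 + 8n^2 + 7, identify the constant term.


Read off the constant term: 7


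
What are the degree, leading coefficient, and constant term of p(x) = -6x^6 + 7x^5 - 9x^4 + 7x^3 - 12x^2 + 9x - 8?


Highest power of x is 6, with coefficient -6. Constant term is -8.
Degree = 6, leading coefficient = -6, constant term = -8


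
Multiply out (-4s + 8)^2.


Expand (-4s + 8)^2 by repeated multiplication:
= 16s^2 - 64s + 64


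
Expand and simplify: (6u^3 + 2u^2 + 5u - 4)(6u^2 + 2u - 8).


Distribute each term of the first polynomial:
  (6u^3)(6u^2 + 2u - 8) = 36u^5 + 12u^4 - 48u^3
  (2u^2)(6u^2 + 2u - 8) = 12u^4 + 4u^3 - 16u^2
  (5u)(6u^2 + 2u - 8) = 30u^3 + 10u^2 - 40u
  (-4)(6u^2 + 2u - 8) = -24u^2 - 8u + 32
Sum: 36u^5 + 24u^4 - 14u^3 - 30u^2 - 48u + 32


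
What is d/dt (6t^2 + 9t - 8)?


Apply the power rule term by term:
  d/dt(6t^2) = 12t
  d/dt(9t) = 9
  d/dt(-8) = 0
p'(t) = 12t + 9


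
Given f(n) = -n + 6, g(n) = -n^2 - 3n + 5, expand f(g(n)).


Substitute g(n) into f:
f(g(n)) = -1*(-n^2 - 3n + 5) + 6
Expand and combine: n^2 + 3n + 1


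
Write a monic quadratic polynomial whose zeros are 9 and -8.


p(x) = (x - 9)(x + 8)
Expand: x^2 - x - 72


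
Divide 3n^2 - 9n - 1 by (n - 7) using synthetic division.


Synthetic division with c = 7. Coefficients: 3, -9, -1
Bring down 3.
  3 * 7 = 21; 21 - 9 = 12
  12 * 7 = 84; 84 - 1 = 83
Quotient: 3n + 12, Remainder: 83


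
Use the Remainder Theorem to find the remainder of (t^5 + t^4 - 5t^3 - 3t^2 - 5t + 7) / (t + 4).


By the Remainder Theorem, the remainder equals p(-4):
  1*(-4)^5 = -1024
  1*(-4)^4 = 256
  -5*(-4)^3 = 320
  -3*(-4)^2 = -48
  -5*(-4)^1 = 20
  constant: 7
Sum: -1024 + 256 + 320 - 48 + 20 + 7 = -469


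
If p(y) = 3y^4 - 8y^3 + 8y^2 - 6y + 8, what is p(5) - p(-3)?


p(5) = 1053
p(-3) = 557
p(5) - p(-3) = 1053 - 557 = 496


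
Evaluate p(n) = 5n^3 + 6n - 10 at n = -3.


Using direct substitution:
  5 * (-3)^3 = -135
  0 * (-3)^2 = 0
  6 * (-3)^1 = -18
  constant: -10
Sum = -135 + 0 - 18 - 10 = -163


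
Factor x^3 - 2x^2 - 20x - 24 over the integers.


Try integer roots (divisors of -24). x=-2: p(-2)=0.
Divide out (x + 2): quotient is x^2 - 4x - 12.
Factor the quadratic: (x + 2)(x - 6)
Result: (x + 2)(x + 2)(x - 6)


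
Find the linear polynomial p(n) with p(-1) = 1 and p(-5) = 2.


p(n) = mn + b. Using p(-1)=1, p(-5)=2:
m = (1 - 2)/(-1 + 5) = -1/4 = -1/4
b = 1 - m*(-1) = 1 - 1/4 = 3/4
p(n) = -(1/4)n + (3/4)


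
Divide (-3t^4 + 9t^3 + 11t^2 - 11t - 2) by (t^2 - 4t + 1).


(-3t^4 + 9t^3 + 11t^2 - 11t - 2) / (t^2 - 4t + 1)
Step 1: -3t^2 * (t^2 - 4t + 1) = -3t^4 + 12t^3 - 3t^2; subtract.
Step 2: -3t * (t^2 - 4t + 1) = -3t^3 + 12t^2 - 3t; subtract.
Step 3: 2 * (t^2 - 4t + 1) = 2t^2 - 8t + 2; subtract.
Quotient: -3t^2 - 3t + 2, Remainder: -4


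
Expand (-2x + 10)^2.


Expand (-2x + 10)^2 by repeated multiplication:
= 4x^2 - 40x + 100


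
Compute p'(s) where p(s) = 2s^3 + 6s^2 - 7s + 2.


Apply the power rule term by term:
  d/ds(2s^3) = 6s^2
  d/ds(6s^2) = 12s
  d/ds(-7s) = -7
  d/ds(2) = 0
p'(s) = 6s^2 + 12s - 7


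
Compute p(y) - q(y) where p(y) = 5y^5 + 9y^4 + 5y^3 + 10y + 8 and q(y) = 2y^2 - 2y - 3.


Distribute the minus sign:
  (5y^5 + 9y^4 + 5y^3 + 10y + 8)
- (2y^2 - 2y - 3)
Negate second polynomial: -2y^2 + 2y + 3
Add: 5y^5 + 9y^4 + 5y^3 - 2y^2 + 12y + 11


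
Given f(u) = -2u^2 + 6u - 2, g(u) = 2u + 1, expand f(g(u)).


Substitute g(u) into f:
f(g(u)) = -2*(2u + 1)^2 + 6*(2u + 1) + (-2)
(2u + 1)^2 = 4u^2 + 4u + 1
Expand and combine: -8u^2 + 4u + 2


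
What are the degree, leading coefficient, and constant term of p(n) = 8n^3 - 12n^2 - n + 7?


Highest power of n is 3, with coefficient 8. Constant term is 7.
Degree = 3, leading coefficient = 8, constant term = 7


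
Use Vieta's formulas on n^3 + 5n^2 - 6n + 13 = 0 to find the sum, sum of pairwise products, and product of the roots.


Monic cubic n^3+bn^2+cn+d=0: sum=-b, pairwise sum=c, product=-d.
b=5, c=-6, d=13
r1+r2+r3 = -5
r1r2+r1r3+r2r3 = -6
r1r2r3 = -13


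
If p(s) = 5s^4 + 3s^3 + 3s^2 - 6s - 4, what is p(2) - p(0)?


p(2) = 100
p(0) = -4
p(2) - p(0) = 100 + 4 = 104


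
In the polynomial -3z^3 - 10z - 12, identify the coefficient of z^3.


Read off the coefficient of z^3: -3


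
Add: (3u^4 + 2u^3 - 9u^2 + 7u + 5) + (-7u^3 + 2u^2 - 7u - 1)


Align terms by degree and add:
  3u^4 + 2u^3 - 9u^2 + 7u + 5
  -7u^3 + 2u^2 - 7u - 1
= 3u^4 - 5u^3 - 7u^2 + 4


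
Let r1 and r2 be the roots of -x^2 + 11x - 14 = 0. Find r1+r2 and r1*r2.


For ax^2+bx+c=0: sum = -b/a, product = c/a.
a=-1, b=11, c=-14
Sum = -(11)/-1 = 11
Product = (-14)/-1 = 14


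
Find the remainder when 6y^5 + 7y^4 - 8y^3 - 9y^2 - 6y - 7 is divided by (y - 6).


By the Remainder Theorem, the remainder equals p(6):
  6*(6)^5 = 46656
  7*(6)^4 = 9072
  -8*(6)^3 = -1728
  -9*(6)^2 = -324
  -6*(6)^1 = -36
  constant: -7
Sum: 46656 + 9072 - 1728 - 324 - 36 - 7 = 53633


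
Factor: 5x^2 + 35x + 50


Roots satisfy r1 + r2 = -b/a = -7 and r1*r2 = c/a = 10.
So r1 = -2, r2 = -5.
5x^2 + 35x + 50 = 5(x - r1)(x - r2) = 5(x + 2)(x + 5)


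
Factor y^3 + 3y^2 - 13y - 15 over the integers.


Try integer roots (divisors of -15). y=-5: p(-5)=0.
Divide out (y + 5): quotient is y^2 - 2y - 3.
Factor the quadratic: (y - 3)(y + 1)
Result: (y + 5)(y - 3)(y + 1)


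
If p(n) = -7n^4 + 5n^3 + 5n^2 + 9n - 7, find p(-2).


Using direct substitution:
  -7 * (-2)^4 = -112
  5 * (-2)^3 = -40
  5 * (-2)^2 = 20
  9 * (-2)^1 = -18
  constant: -7
Sum = -112 - 40 + 20 - 18 - 7 = -157


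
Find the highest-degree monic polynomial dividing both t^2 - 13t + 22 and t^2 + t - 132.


Factor each:
  t^2 - 13t + 22 = (t - 11)(t - 2)
  t^2 + t - 132 = (t - 11)(t + 12)
Common monic factor: t - 11


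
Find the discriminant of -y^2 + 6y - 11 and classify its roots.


D = b^2 - 4ac = (6)^2 - 4(-1)(-11) = 36 - 44 = -8
Since D < 0: two complex conjugate roots (no real roots)


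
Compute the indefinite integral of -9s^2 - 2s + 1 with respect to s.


Reverse power rule on each term:
  ∫ -9s^2 ds = -3s^3
  ∫ -2s ds = -s^2
  ∫ 1 ds = s
F(s) = -3s^3 - s^2 + s + C


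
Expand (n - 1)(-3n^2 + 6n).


Distribute each term of the first polynomial:
  (n)(-3n^2 + 6n) = -3n^3 + 6n^2
  (-1)(-3n^2 + 6n) = 3n^2 - 6n
Sum: -3n^3 + 9n^2 - 6n


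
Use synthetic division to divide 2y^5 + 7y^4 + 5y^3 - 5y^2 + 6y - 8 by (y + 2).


Synthetic division with c = -2. Coefficients: 2, 7, 5, -5, 6, -8
Bring down 2.
  2 * -2 = -4; -4 + 7 = 3
  3 * -2 = -6; -6 + 5 = -1
  -1 * -2 = 2; 2 - 5 = -3
  -3 * -2 = 6; 6 + 6 = 12
  12 * -2 = -24; -24 - 8 = -32
Quotient: 2y^4 + 3y^3 - y^2 - 3y + 12, Remainder: -32


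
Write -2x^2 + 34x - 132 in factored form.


Roots satisfy r1 + r2 = -b/a = 17 and r1*r2 = c/a = 66.
So r1 = 11, r2 = 6.
-2x^2 + 34x - 132 = -2(x - r1)(x - r2) = -2(x - 11)(x - 6)


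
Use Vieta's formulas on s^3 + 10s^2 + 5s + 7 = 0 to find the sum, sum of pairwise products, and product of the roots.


Monic cubic s^3+bs^2+cs+d=0: sum=-b, pairwise sum=c, product=-d.
b=10, c=5, d=7
r1+r2+r3 = -10
r1r2+r1r3+r2r3 = 5
r1r2r3 = -7


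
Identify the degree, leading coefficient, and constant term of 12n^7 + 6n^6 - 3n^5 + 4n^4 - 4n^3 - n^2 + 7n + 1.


Highest power of n is 7, with coefficient 12. Constant term is 1.
Degree = 7, leading coefficient = 12, constant term = 1


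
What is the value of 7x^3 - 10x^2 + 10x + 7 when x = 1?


Using direct substitution:
  7 * (1)^3 = 7
  -10 * (1)^2 = -10
  10 * (1)^1 = 10
  constant: 7
Sum = 7 - 10 + 10 + 7 = 14


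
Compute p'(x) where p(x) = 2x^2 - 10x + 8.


Apply the power rule term by term:
  d/dx(2x^2) = 4x
  d/dx(-10x) = -10
  d/dx(8) = 0
p'(x) = 4x - 10


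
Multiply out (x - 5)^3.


Expand (x - 5)^3 by repeated multiplication:
  (x - 5)^2 = x^2 - 10x + 25
= x^3 - 15x^2 + 75x - 125


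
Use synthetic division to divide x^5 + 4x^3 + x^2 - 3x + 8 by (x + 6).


Synthetic division with c = -6. Coefficients: 1, 0, 4, 1, -3, 8
Bring down 1.
  1 * -6 = -6; -6 + 0 = -6
  -6 * -6 = 36; 36 + 4 = 40
  40 * -6 = -240; -240 + 1 = -239
  -239 * -6 = 1434; 1434 - 3 = 1431
  1431 * -6 = -8586; -8586 + 8 = -8578
Quotient: x^4 - 6x^3 + 40x^2 - 239x + 1431, Remainder: -8578


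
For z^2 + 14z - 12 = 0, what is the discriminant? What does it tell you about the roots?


D = b^2 - 4ac = (14)^2 - 4(1)(-12) = 196 + 48 = 244
Since D > 0: two distinct irrational roots


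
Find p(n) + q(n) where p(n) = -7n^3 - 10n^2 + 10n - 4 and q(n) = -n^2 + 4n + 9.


Align terms by degree and add:
  -7n^3 - 10n^2 + 10n - 4
  -n^2 + 4n + 9
= -7n^3 - 11n^2 + 14n + 5


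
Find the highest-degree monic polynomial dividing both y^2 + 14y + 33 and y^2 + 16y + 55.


Factor each:
  y^2 + 14y + 33 = (y + 11)(y + 3)
  y^2 + 16y + 55 = (y + 11)(y + 5)
Common monic factor: y + 11


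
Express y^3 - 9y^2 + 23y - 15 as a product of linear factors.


Try integer roots (divisors of -15). y=3: p(3)=0.
Divide out (y - 3): quotient is y^2 - 6y + 5.
Factor the quadratic: (y - 1)(y - 5)
Result: (y - 3)(y - 1)(y - 5)


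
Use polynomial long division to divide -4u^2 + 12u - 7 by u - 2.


(-4u^2 + 12u - 7) / (u - 2)
Step 1: -4u * (u - 2) = -4u^2 + 8u; subtract.
Step 2: 4 * (u - 2) = 4u - 8; subtract.
Quotient: -4u + 4, Remainder: 1


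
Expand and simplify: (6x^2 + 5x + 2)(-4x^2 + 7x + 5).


Distribute each term of the first polynomial:
  (6x^2)(-4x^2 + 7x + 5) = -24x^4 + 42x^3 + 30x^2
  (5x)(-4x^2 + 7x + 5) = -20x^3 + 35x^2 + 25x
  (2)(-4x^2 + 7x + 5) = -8x^2 + 14x + 10
Sum: -24x^4 + 22x^3 + 57x^2 + 39x + 10


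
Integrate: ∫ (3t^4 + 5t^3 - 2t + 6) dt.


Reverse power rule on each term:
  ∫ 3t^4 dt = (3/5)t^5
  ∫ 5t^3 dt = (5/4)t^4
  ∫ -2t dt = -t^2
  ∫ 6 dt = 6t
F(t) = (3/5)t^5 + (5/4)t^4 - t^2 + 6t + C


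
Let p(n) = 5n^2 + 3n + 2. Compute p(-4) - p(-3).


p(-4) = 70
p(-3) = 38
p(-4) - p(-3) = 70 - 38 = 32


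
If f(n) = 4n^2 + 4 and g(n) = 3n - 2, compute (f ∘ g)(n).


Substitute g(n) into f:
f(g(n)) = 4*(3n - 2)^2 + 4
(3n - 2)^2 = 9n^2 - 12n + 4
Expand and combine: 36n^2 - 48n + 20


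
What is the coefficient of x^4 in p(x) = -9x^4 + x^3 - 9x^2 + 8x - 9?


Read off the coefficient of x^4: -9


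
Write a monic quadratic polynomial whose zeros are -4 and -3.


p(x) = (x + 4)(x + 3)
Expand: x^2 + 7x + 12


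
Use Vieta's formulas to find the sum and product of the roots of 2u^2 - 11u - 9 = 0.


For au^2+bu+c=0: sum = -b/a, product = c/a.
a=2, b=-11, c=-9
Sum = -(-11)/2 = 11/2
Product = (-9)/2 = -9/2


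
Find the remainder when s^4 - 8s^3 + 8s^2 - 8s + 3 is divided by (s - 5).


By the Remainder Theorem, the remainder equals p(5):
  1*(5)^4 = 625
  -8*(5)^3 = -1000
  8*(5)^2 = 200
  -8*(5)^1 = -40
  constant: 3
Sum: 625 - 1000 + 200 - 40 + 3 = -212


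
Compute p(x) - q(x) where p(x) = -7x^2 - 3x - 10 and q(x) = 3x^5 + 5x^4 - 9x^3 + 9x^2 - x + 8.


Distribute the minus sign:
  (-7x^2 - 3x - 10)
- (3x^5 + 5x^4 - 9x^3 + 9x^2 - x + 8)
Negate second polynomial: -3x^5 - 5x^4 + 9x^3 - 9x^2 + x - 8
Add: -3x^5 - 5x^4 + 9x^3 - 16x^2 - 2x - 18


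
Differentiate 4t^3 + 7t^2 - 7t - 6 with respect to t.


Apply the power rule term by term:
  d/dt(4t^3) = 12t^2
  d/dt(7t^2) = 14t
  d/dt(-7t) = -7
  d/dt(-6) = 0
p'(t) = 12t^2 + 14t - 7


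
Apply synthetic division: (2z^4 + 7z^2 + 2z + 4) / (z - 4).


Synthetic division with c = 4. Coefficients: 2, 0, 7, 2, 4
Bring down 2.
  2 * 4 = 8; 8 + 0 = 8
  8 * 4 = 32; 32 + 7 = 39
  39 * 4 = 156; 156 + 2 = 158
  158 * 4 = 632; 632 + 4 = 636
Quotient: 2z^3 + 8z^2 + 39z + 158, Remainder: 636


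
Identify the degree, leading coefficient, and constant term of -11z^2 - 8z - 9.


Highest power of z is 2, with coefficient -11. Constant term is -9.
Degree = 2, leading coefficient = -11, constant term = -9


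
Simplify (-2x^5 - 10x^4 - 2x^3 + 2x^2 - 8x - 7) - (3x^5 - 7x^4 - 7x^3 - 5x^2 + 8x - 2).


Distribute the minus sign:
  (-2x^5 - 10x^4 - 2x^3 + 2x^2 - 8x - 7)
- (3x^5 - 7x^4 - 7x^3 - 5x^2 + 8x - 2)
Negate second polynomial: -3x^5 + 7x^4 + 7x^3 + 5x^2 - 8x + 2
Add: -5x^5 - 3x^4 + 5x^3 + 7x^2 - 16x - 5


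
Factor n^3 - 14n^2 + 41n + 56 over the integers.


Try integer roots (divisors of 56). n=7: p(7)=0.
Divide out (n - 7): quotient is n^2 - 7n - 8.
Factor the quadratic: (n - 8)(n + 1)
Result: (n - 7)(n - 8)(n + 1)


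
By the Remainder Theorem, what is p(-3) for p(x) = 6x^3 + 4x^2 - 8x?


By the Remainder Theorem, the remainder equals p(-3):
  6*(-3)^3 = -162
  4*(-3)^2 = 36
  -8*(-3)^1 = 24
  constant: 0
Sum: -162 + 36 + 24 + 0 = -102


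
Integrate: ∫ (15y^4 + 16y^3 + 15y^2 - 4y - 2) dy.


Reverse power rule on each term:
  ∫ 15y^4 dy = 3y^5
  ∫ 16y^3 dy = 4y^4
  ∫ 15y^2 dy = 5y^3
  ∫ -4y dy = -2y^2
  ∫ -2 dy = -2y
F(y) = 3y^5 + 4y^4 + 5y^3 - 2y^2 - 2y + C


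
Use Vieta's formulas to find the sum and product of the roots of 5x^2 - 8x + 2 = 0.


For ax^2+bx+c=0: sum = -b/a, product = c/a.
a=5, b=-8, c=2
Sum = -(-8)/5 = 8/5
Product = (2)/5 = 2/5


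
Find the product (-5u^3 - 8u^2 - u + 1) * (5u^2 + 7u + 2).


Distribute each term of the first polynomial:
  (-5u^3)(5u^2 + 7u + 2) = -25u^5 - 35u^4 - 10u^3
  (-8u^2)(5u^2 + 7u + 2) = -40u^4 - 56u^3 - 16u^2
  (-u)(5u^2 + 7u + 2) = -5u^3 - 7u^2 - 2u
  (1)(5u^2 + 7u + 2) = 5u^2 + 7u + 2
Sum: -25u^5 - 75u^4 - 71u^3 - 18u^2 + 5u + 2


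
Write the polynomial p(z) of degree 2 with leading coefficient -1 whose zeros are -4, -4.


p(z) = -(z + 4)(z + 4)
Expand: -z^2 - 8z - 16


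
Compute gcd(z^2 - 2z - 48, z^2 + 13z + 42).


Factor each:
  z^2 - 2z - 48 = (z + 6)(z - 8)
  z^2 + 13z + 42 = (z + 6)(z + 7)
Common monic factor: z + 6


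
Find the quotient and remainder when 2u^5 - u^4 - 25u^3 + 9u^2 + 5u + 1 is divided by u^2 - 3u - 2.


(2u^5 - u^4 - 25u^3 + 9u^2 + 5u + 1) / (u^2 - 3u - 2)
Step 1: 2u^3 * (u^2 - 3u - 2) = 2u^5 - 6u^4 - 4u^3; subtract.
Step 2: 5u^2 * (u^2 - 3u - 2) = 5u^4 - 15u^3 - 10u^2; subtract.
Step 3: -6u * (u^2 - 3u - 2) = -6u^3 + 18u^2 + 12u; subtract.
Step 4: 1 * (u^2 - 3u - 2) = u^2 - 3u - 2; subtract.
Quotient: 2u^3 + 5u^2 - 6u + 1, Remainder: -4u + 3


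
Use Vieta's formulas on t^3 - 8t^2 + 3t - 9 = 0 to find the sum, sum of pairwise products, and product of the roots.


Monic cubic t^3+bt^2+ct+d=0: sum=-b, pairwise sum=c, product=-d.
b=-8, c=3, d=-9
r1+r2+r3 = 8
r1r2+r1r3+r2r3 = 3
r1r2r3 = 9


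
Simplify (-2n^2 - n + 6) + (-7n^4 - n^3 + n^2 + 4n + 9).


Align terms by degree and add:
  -2n^2 - n + 6
  -7n^4 - n^3 + n^2 + 4n + 9
= -7n^4 - n^3 - n^2 + 3n + 15


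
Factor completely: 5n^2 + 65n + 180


Roots satisfy r1 + r2 = -b/a = -13 and r1*r2 = c/a = 36.
So r1 = -4, r2 = -9.
5n^2 + 65n + 180 = 5(n - r1)(n - r2) = 5(n + 4)(n + 9)


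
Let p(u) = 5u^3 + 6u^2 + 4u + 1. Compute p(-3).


Using direct substitution:
  5 * (-3)^3 = -135
  6 * (-3)^2 = 54
  4 * (-3)^1 = -12
  constant: 1
Sum = -135 + 54 - 12 + 1 = -92


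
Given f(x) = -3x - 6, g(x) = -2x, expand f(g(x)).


Substitute g(x) into f:
f(g(x)) = -3*(-2x) + (-6)
Expand and combine: 6x - 6


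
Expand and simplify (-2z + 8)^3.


Expand (-2z + 8)^3 by repeated multiplication:
  (-2z + 8)^2 = 4z^2 - 32z + 64
= -8z^3 + 96z^2 - 384z + 512


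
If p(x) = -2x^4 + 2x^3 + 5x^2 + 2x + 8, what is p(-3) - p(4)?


p(-3) = -169
p(4) = -288
p(-3) - p(4) = -169 + 288 = 119


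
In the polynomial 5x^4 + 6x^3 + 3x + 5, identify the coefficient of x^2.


Read off the coefficient of x^2: 0


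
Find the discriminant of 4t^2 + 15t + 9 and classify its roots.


D = b^2 - 4ac = (15)^2 - 4(4)(9) = 225 - 144 = 81
Since D > 0: two distinct rational roots


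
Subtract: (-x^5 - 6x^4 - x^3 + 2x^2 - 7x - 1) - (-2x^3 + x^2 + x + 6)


Distribute the minus sign:
  (-x^5 - 6x^4 - x^3 + 2x^2 - 7x - 1)
- (-2x^3 + x^2 + x + 6)
Negate second polynomial: 2x^3 - x^2 - x - 6
Add: -x^5 - 6x^4 + x^3 + x^2 - 8x - 7


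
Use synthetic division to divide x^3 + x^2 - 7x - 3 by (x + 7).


Synthetic division with c = -7. Coefficients: 1, 1, -7, -3
Bring down 1.
  1 * -7 = -7; -7 + 1 = -6
  -6 * -7 = 42; 42 - 7 = 35
  35 * -7 = -245; -245 - 3 = -248
Quotient: x^2 - 6x + 35, Remainder: -248


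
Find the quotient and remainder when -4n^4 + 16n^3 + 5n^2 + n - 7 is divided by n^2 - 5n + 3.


(-4n^4 + 16n^3 + 5n^2 + n - 7) / (n^2 - 5n + 3)
Step 1: -4n^2 * (n^2 - 5n + 3) = -4n^4 + 20n^3 - 12n^2; subtract.
Step 2: -4n * (n^2 - 5n + 3) = -4n^3 + 20n^2 - 12n; subtract.
Step 3: -3 * (n^2 - 5n + 3) = -3n^2 + 15n - 9; subtract.
Quotient: -4n^2 - 4n - 3, Remainder: -2n + 2


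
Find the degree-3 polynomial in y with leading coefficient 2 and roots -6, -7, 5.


p(y) = 2(y + 6)(y + 7)(y - 5)
Expand: 2y^3 + 16y^2 - 46y - 420


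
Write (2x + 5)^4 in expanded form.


Expand (2x + 5)^4 by repeated multiplication:
  (2x + 5)^2 = 4x^2 + 20x + 25
  (2x + 5)^3 = 8x^3 + 60x^2 + 150x + 125
= 16x^4 + 160x^3 + 600x^2 + 1000x + 625


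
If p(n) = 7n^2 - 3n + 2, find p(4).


Using direct substitution:
  7 * (4)^2 = 112
  -3 * (4)^1 = -12
  constant: 2
Sum = 112 - 12 + 2 = 102


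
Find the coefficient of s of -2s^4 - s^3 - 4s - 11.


Read off the coefficient of s: -4


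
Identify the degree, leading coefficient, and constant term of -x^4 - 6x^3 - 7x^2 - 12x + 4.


Highest power of x is 4, with coefficient -1. Constant term is 4.
Degree = 4, leading coefficient = -1, constant term = 4


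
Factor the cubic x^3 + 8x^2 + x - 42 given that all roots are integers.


Try integer roots (divisors of -42). x=-7: p(-7)=0.
Divide out (x + 7): quotient is x^2 + x - 6.
Factor the quadratic: (x + 3)(x - 2)
Result: (x + 7)(x + 3)(x - 2)


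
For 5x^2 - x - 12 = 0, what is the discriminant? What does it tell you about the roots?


D = b^2 - 4ac = (-1)^2 - 4(5)(-12) = 1 + 240 = 241
Since D > 0: two distinct irrational roots
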